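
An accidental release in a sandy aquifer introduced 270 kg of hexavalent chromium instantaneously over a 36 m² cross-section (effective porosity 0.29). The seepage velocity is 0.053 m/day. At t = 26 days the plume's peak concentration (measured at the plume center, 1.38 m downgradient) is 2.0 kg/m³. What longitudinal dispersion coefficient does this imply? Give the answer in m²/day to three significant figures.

0.512 m²/day

At the plume center C_max = M/(n_e·A·√(4πDt)), so D = M²/(4πt·(n_e·A·C_max)²).
n_e·A·C_max = 0.29 × 36 × 2.0 = 20.88 kg/m.
D = 270²/(4π × 26 × 20.88²) = 0.512 m²/day.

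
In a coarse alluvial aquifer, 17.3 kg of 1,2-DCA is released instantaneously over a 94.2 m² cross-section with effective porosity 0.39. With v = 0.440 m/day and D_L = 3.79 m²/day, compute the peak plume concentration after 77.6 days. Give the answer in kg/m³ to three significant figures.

0.00775 kg/m³

The peak of an instantaneous 1D plume sits at x = vt; there the Gaussian factor is 1 and C_max = M/(n_e·A·√(4πDt)), where n_e·A is the pore area the mass is dissolved in.
√(4πDt) = √(4π × 3.79 × 77.6) = 60.79 m, so C_max = 17.3/(0.39 × 94.2 × 60.79) = 0.00775 kg/m³.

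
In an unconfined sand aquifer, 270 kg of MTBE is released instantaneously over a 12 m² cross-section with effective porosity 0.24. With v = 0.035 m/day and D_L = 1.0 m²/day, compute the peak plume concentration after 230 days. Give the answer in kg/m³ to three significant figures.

The peak of an instantaneous 1D plume sits at x = vt; there the Gaussian factor is 1 and C_max = M/(n_e·A·√(4πDt)), where n_e·A is the pore area the mass is dissolved in.
√(4πDt) = √(4π × 1.0 × 230) = 53.76 m, so C_max = 270/(0.24 × 12 × 53.76) = 1.74 kg/m³.

1.74 kg/m³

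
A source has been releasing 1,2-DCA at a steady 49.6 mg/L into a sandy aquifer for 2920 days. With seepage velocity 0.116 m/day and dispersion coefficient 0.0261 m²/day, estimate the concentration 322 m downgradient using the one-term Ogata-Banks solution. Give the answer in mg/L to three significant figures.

45.2 mg/L

For a continuous step input, C/C₀ ≈ ½·erfc((x−vt)/(2√(Dt))).
vt = 0.116 × 2920 = 338.72 m and 2√(Dt) = 2√(0.0261 × 2920) = 17.46 m.
Argument (x−vt)/(2√(Dt)) = (322 − 338.72)/17.46 = -0.9576; ½·erfc(-0.9576) = 0.9122.
C = 49.6 × 0.9122 = 45.2 mg/L.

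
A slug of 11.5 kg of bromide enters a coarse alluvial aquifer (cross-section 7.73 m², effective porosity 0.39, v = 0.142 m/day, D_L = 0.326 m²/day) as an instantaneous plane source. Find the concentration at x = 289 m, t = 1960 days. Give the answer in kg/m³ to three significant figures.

0.0407 kg/m³

For an instantaneous plane source, C(x,t) = M/(n_e·A·√(4πDt)) · exp(−(x−vt)²/(4Dt)), with n_e·A the pore (flow) area.
Plume center vt = 0.142 × 1960 = 278.32 m, so the well at 289 m is 10.68 m downgradient of the peak.
√(4πDt) = 89.61 m, giving peak height M/(n_e·A·√(4πDt)) = 11.5/(0.39 × 7.73 × 89.61) = 0.04257 kg/m³.
(x−vt)²/(4Dt) = (10.68)²/(4 × 0.326 × 1960) = 0.04463; exp(−0.04463) = 0.9564.
C = 0.04257 × 0.9564 = 0.0407 kg/m³.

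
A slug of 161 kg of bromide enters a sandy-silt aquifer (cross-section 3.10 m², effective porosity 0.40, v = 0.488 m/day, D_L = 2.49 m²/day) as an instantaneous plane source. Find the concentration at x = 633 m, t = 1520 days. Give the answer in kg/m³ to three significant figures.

0.273 kg/m³

For an instantaneous plane source, C(x,t) = M/(n_e·A·√(4πDt)) · exp(−(x−vt)²/(4Dt)), with n_e·A the pore (flow) area.
Plume center vt = 0.488 × 1520 = 741.76 m, so the well at 633 m is 108.76 m upgradient of the peak.
√(4πDt) = 218.1 m, giving peak height M/(n_e·A·√(4πDt)) = 161/(0.40 × 3.10 × 218.1) = 0.5953 kg/m³.
(x−vt)²/(4Dt) = (-108.76)²/(4 × 2.49 × 1520) = 0.7813; exp(−0.7813) = 0.4578.
C = 0.5953 × 0.4578 = 0.273 kg/m³.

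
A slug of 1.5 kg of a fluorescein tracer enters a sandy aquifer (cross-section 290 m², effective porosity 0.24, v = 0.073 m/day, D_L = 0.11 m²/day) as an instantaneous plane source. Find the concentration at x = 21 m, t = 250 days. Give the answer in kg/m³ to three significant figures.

For an instantaneous plane source, C(x,t) = M/(n_e·A·√(4πDt)) · exp(−(x−vt)²/(4Dt)), with n_e·A the pore (flow) area.
Plume center vt = 0.073 × 250 = 18.25 m, so the well at 21 m is 2.75 m downgradient of the peak.
√(4πDt) = 18.59 m, giving peak height M/(n_e·A·√(4πDt)) = 1.5/(0.24 × 290 × 18.59) = 0.001159 kg/m³.
(x−vt)²/(4Dt) = (2.75)²/(4 × 0.11 × 250) = 0.06875; exp(−0.06875) = 0.9336.
C = 0.001159 × 0.9336 = 0.00108 kg/m³.

0.00108 kg/m³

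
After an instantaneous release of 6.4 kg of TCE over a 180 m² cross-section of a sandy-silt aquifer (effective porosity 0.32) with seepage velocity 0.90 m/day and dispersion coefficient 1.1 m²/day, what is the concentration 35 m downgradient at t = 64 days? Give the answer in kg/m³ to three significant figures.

0.000609 kg/m³

For an instantaneous plane source, C(x,t) = M/(n_e·A·√(4πDt)) · exp(−(x−vt)²/(4Dt)), with n_e·A the pore (flow) area.
Plume center vt = 0.90 × 64 = 57.6 m, so the well at 35 m is 22.6 m upgradient of the peak.
√(4πDt) = 29.74 m, giving peak height M/(n_e·A·√(4πDt)) = 6.4/(0.32 × 180 × 29.74) = 0.003736 kg/m³.
(x−vt)²/(4Dt) = (-22.6)²/(4 × 1.1 × 64) = 1.814; exp(−1.814) = 0.1630.
C = 0.003736 × 0.1630 = 0.000609 kg/m³.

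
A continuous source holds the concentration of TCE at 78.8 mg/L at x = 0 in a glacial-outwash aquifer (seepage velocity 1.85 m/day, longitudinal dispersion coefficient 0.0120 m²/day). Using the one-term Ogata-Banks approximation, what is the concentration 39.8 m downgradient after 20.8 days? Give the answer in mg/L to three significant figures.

2.43 mg/L

For a continuous step input, C/C₀ ≈ ½·erfc((x−vt)/(2√(Dt))).
vt = 1.85 × 20.8 = 38.48 m and 2√(Dt) = 2√(0.0120 × 20.8) = 0.9992 m.
Argument (x−vt)/(2√(Dt)) = (39.8 − 38.48)/0.9992 = 1.321; ½·erfc(1.321) = 0.03087.
C = 78.8 × 0.03087 = 2.43 mg/L.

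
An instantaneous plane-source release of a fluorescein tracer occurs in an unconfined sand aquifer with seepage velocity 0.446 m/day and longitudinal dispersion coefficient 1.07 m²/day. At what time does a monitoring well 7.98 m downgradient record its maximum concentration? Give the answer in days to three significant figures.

13.3 days

For the 1D instantaneous-source solution, setting ∂C/∂t = 0 at fixed x gives v²t² + 2Dt − x² = 0, so t = (√(D² + v²x²) − D)/v².
√(D² + v²x²) = √(1.07² + 0.446² × 7.98²) = 3.716; v² = 0.198916.
t = (3.716 − 1.07)/0.198916 = 13.3 days (vs. the pure-advection estimate x/v = 17.9 d).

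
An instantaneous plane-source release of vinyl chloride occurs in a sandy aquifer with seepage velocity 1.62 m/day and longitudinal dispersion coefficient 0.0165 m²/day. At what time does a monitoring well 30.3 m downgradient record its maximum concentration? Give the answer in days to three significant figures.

For the 1D instantaneous-source solution, setting ∂C/∂t = 0 at fixed x gives v²t² + 2Dt − x² = 0, so t = (√(D² + v²x²) − D)/v².
√(D² + v²x²) = √(0.0165² + 1.62² × 30.3²) = 49.09; v² = 2.6244.
t = (49.09 − 0.0165)/2.6244 = 18.7 days (vs. the pure-advection estimate x/v = 18.7 d).

18.7 days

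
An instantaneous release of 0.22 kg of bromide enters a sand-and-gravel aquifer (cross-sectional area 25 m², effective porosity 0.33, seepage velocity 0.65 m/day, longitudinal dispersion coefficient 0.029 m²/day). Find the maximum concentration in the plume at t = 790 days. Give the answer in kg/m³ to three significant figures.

0.00157 kg/m³

The peak of an instantaneous 1D plume sits at x = vt; there the Gaussian factor is 1 and C_max = M/(n_e·A·√(4πDt)), where n_e·A is the pore area the mass is dissolved in.
√(4πDt) = √(4π × 0.029 × 790) = 16.97 m, so C_max = 0.22/(0.33 × 25 × 16.97) = 0.00157 kg/m³.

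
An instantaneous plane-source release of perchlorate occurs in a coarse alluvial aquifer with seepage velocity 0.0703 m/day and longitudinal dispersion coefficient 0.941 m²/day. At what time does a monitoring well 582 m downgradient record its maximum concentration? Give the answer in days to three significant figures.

For the 1D instantaneous-source solution, setting ∂C/∂t = 0 at fixed x gives v²t² + 2Dt − x² = 0, so t = (√(D² + v²x²) − D)/v².
√(D² + v²x²) = √(0.941² + 0.0703² × 582²) = 40.93; v² = 0.00494209.
t = (40.93 − 0.941)/0.00494209 = 8090 days (vs. the pure-advection estimate x/v = 8280 d).

8090 days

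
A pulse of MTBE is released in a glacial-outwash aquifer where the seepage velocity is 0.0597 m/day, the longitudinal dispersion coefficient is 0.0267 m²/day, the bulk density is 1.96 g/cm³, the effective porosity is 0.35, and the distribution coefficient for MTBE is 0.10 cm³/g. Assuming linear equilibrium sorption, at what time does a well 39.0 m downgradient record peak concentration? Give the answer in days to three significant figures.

1010 days

Retardation factor R = 1 + ρ_b·K_d/n = 1 + 1.96 × 0.10/0.35 = 1.560.
Sorption retards both mechanisms: v_R = v/R = 0.03827 m/day, D_R = D/R = 0.01712 m²/day.
Peak time from v_R²t² + 2D_R t − x² = 0: t = (√(D_R² + v_R²x²) − D_R)/v_R².
√(D_R² + v_R²x²) = √(0.01712² + 0.03827² × 39.0²) = 1.493; v_R² = 0.001465.
t = (1.493 − 0.01712)/0.001465 = 1010 days.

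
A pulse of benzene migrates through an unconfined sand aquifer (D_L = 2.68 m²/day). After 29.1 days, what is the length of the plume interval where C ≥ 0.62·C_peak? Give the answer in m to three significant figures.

The plume is Gaussian with σ = √(2Dt) = √(2 × 2.68 × 29.1) = 12.49 m.
C/C_peak = exp(−Δx²/(2σ²)) = 0.62 ⇒ Δx = σ·√(−2 ln 0.62) = 12.49 × 0.9778 = 12.21 m.
Width = 2Δx = 24.4 m.

24.4 m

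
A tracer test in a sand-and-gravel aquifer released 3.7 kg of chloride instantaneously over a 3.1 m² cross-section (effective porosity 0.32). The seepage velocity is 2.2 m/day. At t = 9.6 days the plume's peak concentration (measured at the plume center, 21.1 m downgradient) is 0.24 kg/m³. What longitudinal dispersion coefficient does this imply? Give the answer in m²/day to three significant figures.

2.00 m²/day

At the plume center C_max = M/(n_e·A·√(4πDt)), so D = M²/(4πt·(n_e·A·C_max)²).
n_e·A·C_max = 0.32 × 3.1 × 0.24 = 0.2381 kg/m.
D = 3.7²/(4π × 9.6 × 0.2381²) = 2.00 m²/day.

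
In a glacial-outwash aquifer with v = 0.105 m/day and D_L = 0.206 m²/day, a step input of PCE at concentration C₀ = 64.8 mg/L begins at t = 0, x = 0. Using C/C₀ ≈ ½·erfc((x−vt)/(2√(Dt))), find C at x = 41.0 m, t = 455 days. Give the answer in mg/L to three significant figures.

For a continuous step input, C/C₀ ≈ ½·erfc((x−vt)/(2√(Dt))).
vt = 0.105 × 455 = 47.775 m and 2√(Dt) = 2√(0.206 × 455) = 19.36 m.
Argument (x−vt)/(2√(Dt)) = (41.0 − 47.775)/19.36 = -0.3499; ½·erfc(-0.3499) = 0.6896.
C = 64.8 × 0.6896 = 44.7 mg/L.

44.7 mg/L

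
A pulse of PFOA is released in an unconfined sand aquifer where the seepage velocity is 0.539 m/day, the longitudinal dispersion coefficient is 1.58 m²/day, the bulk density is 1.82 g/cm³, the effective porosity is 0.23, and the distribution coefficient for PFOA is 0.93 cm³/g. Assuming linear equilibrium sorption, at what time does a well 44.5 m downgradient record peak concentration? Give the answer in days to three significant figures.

Retardation factor R = 1 + ρ_b·K_d/n = 1 + 1.82 × 0.93/0.23 = 8.359.
Sorption retards both mechanisms: v_R = v/R = 0.06448 m/day, D_R = D/R = 0.1890 m²/day.
Peak time from v_R²t² + 2D_R t − x² = 0: t = (√(D_R² + v_R²x²) − D_R)/v_R².
√(D_R² + v_R²x²) = √(0.1890² + 0.06448² × 44.5²) = 2.876; v_R² = 0.004158.
t = (2.876 − 0.1890)/0.004158 = 646 days.

646 days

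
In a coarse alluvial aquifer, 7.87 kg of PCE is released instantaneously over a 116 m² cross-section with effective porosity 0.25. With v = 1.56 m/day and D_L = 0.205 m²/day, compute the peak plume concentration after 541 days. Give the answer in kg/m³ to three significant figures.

0.00727 kg/m³

The peak of an instantaneous 1D plume sits at x = vt; there the Gaussian factor is 1 and C_max = M/(n_e·A·√(4πDt)), where n_e·A is the pore area the mass is dissolved in.
√(4πDt) = √(4π × 0.205 × 541) = 37.33 m, so C_max = 7.87/(0.25 × 116 × 37.33) = 0.00727 kg/m³.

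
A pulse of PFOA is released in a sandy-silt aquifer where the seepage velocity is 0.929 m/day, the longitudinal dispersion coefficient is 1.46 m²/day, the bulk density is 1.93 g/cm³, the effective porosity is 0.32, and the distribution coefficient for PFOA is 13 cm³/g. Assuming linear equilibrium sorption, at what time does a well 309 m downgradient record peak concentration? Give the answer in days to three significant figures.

Retardation factor R = 1 + ρ_b·K_d/n = 1 + 1.93 × 13/0.32 = 79.41.
Sorption retards both mechanisms: v_R = v/R = 0.01170 m/day, D_R = D/R = 0.01839 m²/day.
Peak time from v_R²t² + 2D_R t − x² = 0: t = (√(D_R² + v_R²x²) − D_R)/v_R².
√(D_R² + v_R²x²) = √(0.01839² + 0.01170² × 309²) = 3.615; v_R² = 0.0001369.
t = (3.615 − 0.01839)/0.0001369 = 26300 days.

26300 days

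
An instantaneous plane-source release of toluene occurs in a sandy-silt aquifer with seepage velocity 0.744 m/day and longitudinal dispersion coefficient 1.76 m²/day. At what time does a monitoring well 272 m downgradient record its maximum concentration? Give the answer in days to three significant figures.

For the 1D instantaneous-source solution, setting ∂C/∂t = 0 at fixed x gives v²t² + 2Dt − x² = 0, so t = (√(D² + v²x²) − D)/v².
√(D² + v²x²) = √(1.76² + 0.744² × 272²) = 202.4; v² = 0.553536.
t = (202.4 − 1.76)/0.553536 = 362 days (vs. the pure-advection estimate x/v = 366 d).

362 days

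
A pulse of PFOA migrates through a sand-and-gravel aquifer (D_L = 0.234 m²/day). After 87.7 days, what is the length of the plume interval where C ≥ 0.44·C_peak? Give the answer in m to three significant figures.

The plume is Gaussian with σ = √(2Dt) = √(2 × 0.234 × 87.7) = 6.407 m.
C/C_peak = exp(−Δx²/(2σ²)) = 0.44 ⇒ Δx = σ·√(−2 ln 0.44) = 6.407 × 1.281 = 8.207 m.
Width = 2Δx = 16.4 m.

16.4 m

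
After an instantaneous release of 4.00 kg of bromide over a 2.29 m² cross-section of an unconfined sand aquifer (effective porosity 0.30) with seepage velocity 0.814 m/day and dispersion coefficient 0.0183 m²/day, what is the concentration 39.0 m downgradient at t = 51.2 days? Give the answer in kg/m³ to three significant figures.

0.251 kg/m³

For an instantaneous plane source, C(x,t) = M/(n_e·A·√(4πDt)) · exp(−(x−vt)²/(4Dt)), with n_e·A the pore (flow) area.
Plume center vt = 0.814 × 51.2 = 41.6768 m, so the well at 39.0 m is 2.6768 m upgradient of the peak.
√(4πDt) = 3.431 m, giving peak height M/(n_e·A·√(4πDt)) = 4.00/(0.30 × 2.29 × 3.431) = 1.697 kg/m³.
(x−vt)²/(4Dt) = (-2.6768)²/(4 × 0.0183 × 51.2) = 1.912; exp(−1.912) = 0.1478.
C = 1.697 × 0.1478 = 0.251 kg/m³.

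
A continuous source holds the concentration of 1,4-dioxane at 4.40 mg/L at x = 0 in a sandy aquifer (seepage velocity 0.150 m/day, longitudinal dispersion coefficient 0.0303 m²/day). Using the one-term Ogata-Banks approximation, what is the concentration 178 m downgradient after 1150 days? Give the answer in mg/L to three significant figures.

For a continuous step input, C/C₀ ≈ ½·erfc((x−vt)/(2√(Dt))).
vt = 0.150 × 1150 = 172.5 m and 2√(Dt) = 2√(0.0303 × 1150) = 11.81 m.
Argument (x−vt)/(2√(Dt)) = (178 − 172.5)/11.81 = 0.4657; ½·erfc(0.4657) = 0.2551.
C = 4.40 × 0.2551 = 1.12 mg/L.

1.12 mg/L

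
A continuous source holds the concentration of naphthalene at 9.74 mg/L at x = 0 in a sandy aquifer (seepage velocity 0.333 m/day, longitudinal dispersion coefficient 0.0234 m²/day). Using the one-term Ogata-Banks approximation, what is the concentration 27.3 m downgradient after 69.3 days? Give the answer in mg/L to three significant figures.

0.0927 mg/L

For a continuous step input, C/C₀ ≈ ½·erfc((x−vt)/(2√(Dt))).
vt = 0.333 × 69.3 = 23.0769 m and 2√(Dt) = 2√(0.0234 × 69.3) = 2.547 m.
Argument (x−vt)/(2√(Dt)) = (27.3 − 23.0769)/2.547 = 1.658; ½·erfc(1.658) = 0.009520.
C = 9.74 × 0.009520 = 0.0927 mg/L.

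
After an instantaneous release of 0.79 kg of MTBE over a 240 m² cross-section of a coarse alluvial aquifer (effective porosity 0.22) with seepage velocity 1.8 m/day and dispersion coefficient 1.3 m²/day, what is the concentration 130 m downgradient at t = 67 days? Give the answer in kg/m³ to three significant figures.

For an instantaneous plane source, C(x,t) = M/(n_e·A·√(4πDt)) · exp(−(x−vt)²/(4Dt)), with n_e·A the pore (flow) area.
Plume center vt = 1.8 × 67 = 120.6 m, so the well at 130 m is 9.4 m downgradient of the peak.
√(4πDt) = 33.08 m, giving peak height M/(n_e·A·√(4πDt)) = 0.79/(0.22 × 240 × 33.08) = 0.0004523 kg/m³.
(x−vt)²/(4Dt) = (9.4)²/(4 × 1.3 × 67) = 0.2536; exp(−0.2536) = 0.7760.
C = 0.0004523 × 0.7760 = 0.000351 kg/m³.

0.000351 kg/m³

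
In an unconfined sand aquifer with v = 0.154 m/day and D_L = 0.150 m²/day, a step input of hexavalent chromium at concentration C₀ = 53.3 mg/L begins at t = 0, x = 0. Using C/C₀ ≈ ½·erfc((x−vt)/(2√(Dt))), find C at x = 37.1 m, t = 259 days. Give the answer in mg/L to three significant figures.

For a continuous step input, C/C₀ ≈ ½·erfc((x−vt)/(2√(Dt))).
vt = 0.154 × 259 = 39.886 m and 2√(Dt) = 2√(0.150 × 259) = 12.47 m.
Argument (x−vt)/(2√(Dt)) = (37.1 − 39.886)/12.47 = -0.2234; ½·erfc(-0.2234) = 0.6240.
C = 53.3 × 0.6240 = 33.3 mg/L.

33.3 mg/L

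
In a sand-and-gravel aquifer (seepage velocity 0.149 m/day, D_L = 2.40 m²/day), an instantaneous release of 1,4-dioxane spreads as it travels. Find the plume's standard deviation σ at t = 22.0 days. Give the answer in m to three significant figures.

Dispersive spreading gives a Gaussian with σ² = 2Dt; advection only shifts the center.
σ = √(2 × 2.40 × 22.0) = 10.3 m.

10.3 m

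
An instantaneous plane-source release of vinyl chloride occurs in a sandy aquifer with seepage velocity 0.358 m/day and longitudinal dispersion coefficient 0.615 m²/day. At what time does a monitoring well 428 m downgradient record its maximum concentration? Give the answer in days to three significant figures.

For the 1D instantaneous-source solution, setting ∂C/∂t = 0 at fixed x gives v²t² + 2Dt − x² = 0, so t = (√(D² + v²x²) − D)/v².
√(D² + v²x²) = √(0.615² + 0.358² × 428²) = 153.2; v² = 0.128164.
t = (153.2 − 0.615)/0.128164 = 1190 days (vs. the pure-advection estimate x/v = 1200 d).

1190 days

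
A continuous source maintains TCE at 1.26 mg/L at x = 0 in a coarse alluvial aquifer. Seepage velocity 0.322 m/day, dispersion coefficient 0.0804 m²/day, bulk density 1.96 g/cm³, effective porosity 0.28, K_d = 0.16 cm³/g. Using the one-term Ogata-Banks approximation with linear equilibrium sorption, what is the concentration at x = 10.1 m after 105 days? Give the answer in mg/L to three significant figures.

Retardation factor R = 1 + ρ_b·K_d/n = 1 + 1.96 × 0.16/0.28 = 2.120.
Sorption retards both mechanisms: v_R = v/R = 0.1519 m/day, D_R = D/R = 0.03792 m²/day.
v_R·t = 0.1519 × 105 = 15.9495 m; 2√(D_R t) = 3.991 m; argument = (10.1 − 15.9495)/3.991 = -1.466.
C = C₀ × ½·erfc(-1.466) = 1.26 × 0.9809 = 1.24 mg/L.

1.24 mg/L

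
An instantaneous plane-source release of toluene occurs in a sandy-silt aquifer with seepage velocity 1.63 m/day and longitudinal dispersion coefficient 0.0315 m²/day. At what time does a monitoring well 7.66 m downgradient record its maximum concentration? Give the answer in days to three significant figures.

4.69 days

For the 1D instantaneous-source solution, setting ∂C/∂t = 0 at fixed x gives v²t² + 2Dt − x² = 0, so t = (√(D² + v²x²) − D)/v².
√(D² + v²x²) = √(0.0315² + 1.63² × 7.66²) = 12.49; v² = 2.6569.
t = (12.49 − 0.0315)/2.6569 = 4.69 days (vs. the pure-advection estimate x/v = 4.70 d).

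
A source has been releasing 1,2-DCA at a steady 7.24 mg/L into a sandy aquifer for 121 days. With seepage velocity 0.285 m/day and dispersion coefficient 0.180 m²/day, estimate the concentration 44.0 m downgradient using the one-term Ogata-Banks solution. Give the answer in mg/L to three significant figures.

For a continuous step input, C/C₀ ≈ ½·erfc((x−vt)/(2√(Dt))).
vt = 0.285 × 121 = 34.485 m and 2√(Dt) = 2√(0.180 × 121) = 9.334 m.
Argument (x−vt)/(2√(Dt)) = (44.0 − 34.485)/9.334 = 1.019; ½·erfc(1.019) = 0.07478.
C = 7.24 × 0.07478 = 0.541 mg/L.

0.541 mg/L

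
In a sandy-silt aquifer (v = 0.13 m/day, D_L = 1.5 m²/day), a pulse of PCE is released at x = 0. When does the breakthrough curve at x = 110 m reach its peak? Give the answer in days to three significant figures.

762 days

For the 1D instantaneous-source solution, setting ∂C/∂t = 0 at fixed x gives v²t² + 2Dt − x² = 0, so t = (√(D² + v²x²) − D)/v².
√(D² + v²x²) = √(1.5² + 0.13² × 110²) = 14.38; v² = 0.0169.
t = (14.38 − 1.5)/0.0169 = 762 days (vs. the pure-advection estimate x/v = 846 d).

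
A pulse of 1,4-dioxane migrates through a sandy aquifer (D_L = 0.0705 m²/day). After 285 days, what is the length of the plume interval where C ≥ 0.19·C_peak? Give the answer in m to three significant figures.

The plume is Gaussian with σ = √(2Dt) = √(2 × 0.0705 × 285) = 6.339 m.
C/C_peak = exp(−Δx²/(2σ²)) = 0.19 ⇒ Δx = σ·√(−2 ln 0.19) = 6.339 × 1.822 = 11.55 m.
Width = 2Δx = 23.1 m.

23.1 m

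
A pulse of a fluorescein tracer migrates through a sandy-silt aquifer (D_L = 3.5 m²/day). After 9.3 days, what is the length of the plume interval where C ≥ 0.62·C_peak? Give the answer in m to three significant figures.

15.8 m

The plume is Gaussian with σ = √(2Dt) = √(2 × 3.5 × 9.3) = 8.068 m.
C/C_peak = exp(−Δx²/(2σ²)) = 0.62 ⇒ Δx = σ·√(−2 ln 0.62) = 8.068 × 0.9778 = 7.889 m.
Width = 2Δx = 15.8 m.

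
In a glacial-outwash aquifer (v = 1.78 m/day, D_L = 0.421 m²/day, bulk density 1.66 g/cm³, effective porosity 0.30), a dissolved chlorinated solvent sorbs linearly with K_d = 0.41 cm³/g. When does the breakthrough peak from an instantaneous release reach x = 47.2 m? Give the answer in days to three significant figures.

86.2 days

Retardation factor R = 1 + ρ_b·K_d/n = 1 + 1.66 × 0.41/0.30 = 3.269.
Sorption retards both mechanisms: v_R = v/R = 0.5445 m/day, D_R = D/R = 0.1288 m²/day.
Peak time from v_R²t² + 2D_R t − x² = 0: t = (√(D_R² + v_R²x²) − D_R)/v_R².
√(D_R² + v_R²x²) = √(0.1288² + 0.5445² × 47.2²) = 25.70; v_R² = 0.2965.
t = (25.70 − 0.1288)/0.2965 = 86.2 days.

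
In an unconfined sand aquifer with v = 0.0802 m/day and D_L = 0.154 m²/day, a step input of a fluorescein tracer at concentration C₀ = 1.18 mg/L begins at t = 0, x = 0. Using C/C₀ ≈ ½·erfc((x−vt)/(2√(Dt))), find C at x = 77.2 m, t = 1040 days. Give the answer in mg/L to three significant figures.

For a continuous step input, C/C₀ ≈ ½·erfc((x−vt)/(2√(Dt))).
vt = 0.0802 × 1040 = 83.408 m and 2√(Dt) = 2√(0.154 × 1040) = 25.31 m.
Argument (x−vt)/(2√(Dt)) = (77.2 − 83.408)/25.31 = -0.2453; ½·erfc(-0.2453) = 0.6357.
C = 1.18 × 0.6357 = 0.750 mg/L.

0.750 mg/L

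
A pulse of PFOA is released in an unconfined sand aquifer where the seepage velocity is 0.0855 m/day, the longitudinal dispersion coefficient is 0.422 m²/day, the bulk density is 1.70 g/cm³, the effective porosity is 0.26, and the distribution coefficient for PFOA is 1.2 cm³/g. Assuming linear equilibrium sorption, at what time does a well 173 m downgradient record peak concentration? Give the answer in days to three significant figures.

17400 days

Retardation factor R = 1 + ρ_b·K_d/n = 1 + 1.70 × 1.2/0.26 = 8.846.
Sorption retards both mechanisms: v_R = v/R = 0.009665 m/day, D_R = D/R = 0.04771 m²/day.
Peak time from v_R²t² + 2D_R t − x² = 0: t = (√(D_R² + v_R²x²) − D_R)/v_R².
√(D_R² + v_R²x²) = √(0.04771² + 0.009665² × 173²) = 1.673; v_R² = 9.341e-05.
t = (1.673 − 0.04771)/9.341e-05 = 17400 days.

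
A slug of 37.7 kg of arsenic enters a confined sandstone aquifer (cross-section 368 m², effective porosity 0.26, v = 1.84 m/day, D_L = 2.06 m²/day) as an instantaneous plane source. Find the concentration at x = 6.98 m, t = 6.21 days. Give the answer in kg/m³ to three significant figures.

For an instantaneous plane source, C(x,t) = M/(n_e·A·√(4πDt)) · exp(−(x−vt)²/(4Dt)), with n_e·A the pore (flow) area.
Plume center vt = 1.84 × 6.21 = 11.4264 m, so the well at 6.98 m is 4.4464 m upgradient of the peak.
√(4πDt) = 12.68 m, giving peak height M/(n_e·A·√(4πDt)) = 37.7/(0.26 × 368 × 12.68) = 0.03107 kg/m³.
(x−vt)²/(4Dt) = (-4.4464)²/(4 × 2.06 × 6.21) = 0.3864; exp(−0.3864) = 0.6795.
C = 0.03107 × 0.6795 = 0.0211 kg/m³.

0.0211 kg/m³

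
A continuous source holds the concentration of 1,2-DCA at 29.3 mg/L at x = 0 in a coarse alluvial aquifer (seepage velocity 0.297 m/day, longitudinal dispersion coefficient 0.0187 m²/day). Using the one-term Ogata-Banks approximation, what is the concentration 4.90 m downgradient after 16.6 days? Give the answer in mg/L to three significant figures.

15.1 mg/L

For a continuous step input, C/C₀ ≈ ½·erfc((x−vt)/(2√(Dt))).
vt = 0.297 × 16.6 = 4.9302 m and 2√(Dt) = 2√(0.0187 × 16.6) = 1.114 m.
Argument (x−vt)/(2√(Dt)) = (4.90 − 4.9302)/1.114 = -0.02711; ½·erfc(-0.02711) = 0.5153.
C = 29.3 × 0.5153 = 15.1 mg/L.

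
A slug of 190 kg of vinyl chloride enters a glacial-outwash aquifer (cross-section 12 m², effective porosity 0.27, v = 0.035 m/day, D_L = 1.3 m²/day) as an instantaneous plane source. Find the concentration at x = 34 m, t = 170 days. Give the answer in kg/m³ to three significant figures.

For an instantaneous plane source, C(x,t) = M/(n_e·A·√(4πDt)) · exp(−(x−vt)²/(4Dt)), with n_e·A the pore (flow) area.
Plume center vt = 0.035 × 170 = 5.95 m, so the well at 34 m is 28.05 m downgradient of the peak.
√(4πDt) = 52.70 m, giving peak height M/(n_e·A·√(4πDt)) = 190/(0.27 × 12 × 52.70) = 1.113 kg/m³.
(x−vt)²/(4Dt) = (28.05)²/(4 × 1.3 × 170) = 0.8900; exp(−0.8900) = 0.4107.
C = 1.113 × 0.4107 = 0.457 kg/m³.

0.457 kg/m³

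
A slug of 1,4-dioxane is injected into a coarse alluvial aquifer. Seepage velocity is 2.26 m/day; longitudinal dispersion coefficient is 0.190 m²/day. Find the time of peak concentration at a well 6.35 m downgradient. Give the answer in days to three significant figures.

2.77 days

For the 1D instantaneous-source solution, setting ∂C/∂t = 0 at fixed x gives v²t² + 2Dt − x² = 0, so t = (√(D² + v²x²) − D)/v².
√(D² + v²x²) = √(0.190² + 2.26² × 6.35²) = 14.35; v² = 5.1076.
t = (14.35 − 0.190)/5.1076 = 2.77 days (vs. the pure-advection estimate x/v = 2.81 d).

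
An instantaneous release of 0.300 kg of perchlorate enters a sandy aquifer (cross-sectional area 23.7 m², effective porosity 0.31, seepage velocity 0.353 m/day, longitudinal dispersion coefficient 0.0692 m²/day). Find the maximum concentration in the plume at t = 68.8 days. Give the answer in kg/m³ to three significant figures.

0.00528 kg/m³

The peak of an instantaneous 1D plume sits at x = vt; there the Gaussian factor is 1 and C_max = M/(n_e·A·√(4πDt)), where n_e·A is the pore area the mass is dissolved in.
√(4πDt) = √(4π × 0.0692 × 68.8) = 7.735 m, so C_max = 0.300/(0.31 × 23.7 × 7.735) = 0.00528 kg/m³.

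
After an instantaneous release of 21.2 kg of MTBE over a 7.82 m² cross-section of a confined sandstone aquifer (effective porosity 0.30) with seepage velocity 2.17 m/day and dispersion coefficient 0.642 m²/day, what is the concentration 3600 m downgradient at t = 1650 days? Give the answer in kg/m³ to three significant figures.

0.0716 kg/m³

For an instantaneous plane source, C(x,t) = M/(n_e·A·√(4πDt)) · exp(−(x−vt)²/(4Dt)), with n_e·A the pore (flow) area.
Plume center vt = 2.17 × 1650 = 3580.5 m, so the well at 3600 m is 19.5 m downgradient of the peak.
√(4πDt) = 115.4 m, giving peak height M/(n_e·A·√(4πDt)) = 21.2/(0.30 × 7.82 × 115.4) = 0.07831 kg/m³.
(x−vt)²/(4Dt) = (19.5)²/(4 × 0.642 × 1650) = 0.08974; exp(−0.08974) = 0.9142.
C = 0.07831 × 0.9142 = 0.0716 kg/m³.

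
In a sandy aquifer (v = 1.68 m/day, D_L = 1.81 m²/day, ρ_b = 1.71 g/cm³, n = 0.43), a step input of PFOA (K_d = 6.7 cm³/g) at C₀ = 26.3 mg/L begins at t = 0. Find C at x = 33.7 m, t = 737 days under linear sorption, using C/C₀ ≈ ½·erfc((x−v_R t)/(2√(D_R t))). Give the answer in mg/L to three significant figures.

22.9 mg/L

Retardation factor R = 1 + ρ_b·K_d/n = 1 + 1.71 × 6.7/0.43 = 27.64.
Sorption retards both mechanisms: v_R = v/R = 0.06078 m/day, D_R = D/R = 0.06548 m²/day.
v_R·t = 0.06078 × 737 = 44.79486 m; 2√(D_R t) = 13.89 m; argument = (33.7 − 44.79486)/13.89 = -0.7988.
C = C₀ × ½·erfc(-0.7988) = 26.3 × 0.8707 = 22.9 mg/L.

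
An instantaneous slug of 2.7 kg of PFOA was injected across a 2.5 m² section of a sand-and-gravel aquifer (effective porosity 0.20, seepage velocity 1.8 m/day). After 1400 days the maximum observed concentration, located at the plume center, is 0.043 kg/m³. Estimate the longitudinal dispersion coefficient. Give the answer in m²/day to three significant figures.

At the plume center C_max = M/(n_e·A·√(4πDt)), so D = M²/(4πt·(n_e·A·C_max)²).
n_e·A·C_max = 0.20 × 2.5 × 0.043 = 0.02150 kg/m.
D = 2.7²/(4π × 1400 × 0.02150²) = 0.896 m²/day.

0.896 m²/day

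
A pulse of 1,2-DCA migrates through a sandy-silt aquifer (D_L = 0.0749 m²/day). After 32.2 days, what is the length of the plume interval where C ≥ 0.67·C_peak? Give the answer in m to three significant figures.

3.93 m

The plume is Gaussian with σ = √(2Dt) = √(2 × 0.0749 × 32.2) = 2.196 m.
C/C_peak = exp(−Δx²/(2σ²)) = 0.67 ⇒ Δx = σ·√(−2 ln 0.67) = 2.196 × 0.8950 = 1.965 m.
Width = 2Δx = 3.93 m.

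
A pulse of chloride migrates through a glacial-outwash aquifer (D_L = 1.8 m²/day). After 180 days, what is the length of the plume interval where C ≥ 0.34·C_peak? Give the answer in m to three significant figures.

The plume is Gaussian with σ = √(2Dt) = √(2 × 1.8 × 180) = 25.46 m.
C/C_peak = exp(−Δx²/(2σ²)) = 0.34 ⇒ Δx = σ·√(−2 ln 0.34) = 25.46 × 1.469 = 37.40 m.
Width = 2Δx = 74.8 m.

74.8 m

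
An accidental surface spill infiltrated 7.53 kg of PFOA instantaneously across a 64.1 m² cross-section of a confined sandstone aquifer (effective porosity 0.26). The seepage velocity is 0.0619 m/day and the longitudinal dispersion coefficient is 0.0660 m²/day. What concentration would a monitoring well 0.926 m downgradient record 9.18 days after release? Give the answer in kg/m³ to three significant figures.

For an instantaneous plane source, C(x,t) = M/(n_e·A·√(4πDt)) · exp(−(x−vt)²/(4Dt)), with n_e·A the pore (flow) area.
Plume center vt = 0.0619 × 9.18 = 0.568242 m, so the well at 0.926 m is 0.357758 m downgradient of the peak.
√(4πDt) = 2.759 m, giving peak height M/(n_e·A·√(4πDt)) = 7.53/(0.26 × 64.1 × 2.759) = 0.1638 kg/m³.
(x−vt)²/(4Dt) = (0.357758)²/(4 × 0.0660 × 9.18) = 0.05281; exp(−0.05281) = 0.9486.
C = 0.1638 × 0.9486 = 0.155 kg/m³.

0.155 kg/m³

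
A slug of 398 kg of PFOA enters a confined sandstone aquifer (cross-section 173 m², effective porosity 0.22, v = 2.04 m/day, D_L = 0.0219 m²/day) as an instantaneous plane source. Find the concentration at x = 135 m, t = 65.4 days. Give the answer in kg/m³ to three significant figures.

For an instantaneous plane source, C(x,t) = M/(n_e·A·√(4πDt)) · exp(−(x−vt)²/(4Dt)), with n_e·A the pore (flow) area.
Plume center vt = 2.04 × 65.4 = 133.416 m, so the well at 135 m is 1.584 m downgradient of the peak.
√(4πDt) = 4.242 m, giving peak height M/(n_e·A·√(4πDt)) = 398/(0.22 × 173 × 4.242) = 2.465 kg/m³.
(x−vt)²/(4Dt) = (1.584)²/(4 × 0.0219 × 65.4) = 0.4380; exp(−0.4380) = 0.6453.
C = 2.465 × 0.6453 = 1.59 kg/m³.

1.59 kg/m³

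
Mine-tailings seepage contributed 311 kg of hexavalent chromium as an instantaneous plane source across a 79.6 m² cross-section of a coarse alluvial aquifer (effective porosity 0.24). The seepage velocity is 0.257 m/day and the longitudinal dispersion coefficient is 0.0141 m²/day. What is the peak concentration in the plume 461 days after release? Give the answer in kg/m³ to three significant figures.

1.80 kg/m³

The peak of an instantaneous 1D plume sits at x = vt; there the Gaussian factor is 1 and C_max = M/(n_e·A·√(4πDt)), where n_e·A is the pore area the mass is dissolved in.
√(4πDt) = √(4π × 0.0141 × 461) = 9.038 m, so C_max = 311/(0.24 × 79.6 × 9.038) = 1.80 kg/m³.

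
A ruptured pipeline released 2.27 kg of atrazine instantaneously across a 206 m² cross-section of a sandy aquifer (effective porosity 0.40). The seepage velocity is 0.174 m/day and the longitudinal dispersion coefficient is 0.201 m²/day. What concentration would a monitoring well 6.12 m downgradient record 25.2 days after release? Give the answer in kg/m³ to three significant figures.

For an instantaneous plane source, C(x,t) = M/(n_e·A·√(4πDt)) · exp(−(x−vt)²/(4Dt)), with n_e·A the pore (flow) area.
Plume center vt = 0.174 × 25.2 = 4.3848 m, so the well at 6.12 m is 1.7352 m downgradient of the peak.
√(4πDt) = 7.978 m, giving peak height M/(n_e·A·√(4πDt)) = 2.27/(0.40 × 206 × 7.978) = 0.003453 kg/m³.
(x−vt)²/(4Dt) = (1.7352)²/(4 × 0.201 × 25.2) = 0.1486; exp(−0.1486) = 0.8619.
C = 0.003453 × 0.8619 = 0.00298 kg/m³.

0.00298 kg/m³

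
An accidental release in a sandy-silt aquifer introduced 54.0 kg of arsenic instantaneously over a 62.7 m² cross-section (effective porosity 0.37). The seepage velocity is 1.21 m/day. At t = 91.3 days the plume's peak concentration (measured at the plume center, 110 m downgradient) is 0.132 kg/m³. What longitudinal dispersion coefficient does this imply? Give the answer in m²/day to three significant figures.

At the plume center C_max = M/(n_e·A·√(4πDt)), so D = M²/(4πt·(n_e·A·C_max)²).
n_e·A·C_max = 0.37 × 62.7 × 0.132 = 3.062 kg/m.
D = 54.0²/(4π × 91.3 × 3.062²) = 0.271 m²/day.

0.271 m²/day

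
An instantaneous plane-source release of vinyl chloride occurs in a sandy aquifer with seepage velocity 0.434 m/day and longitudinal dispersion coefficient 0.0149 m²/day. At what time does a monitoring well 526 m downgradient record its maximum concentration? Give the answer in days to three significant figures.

For the 1D instantaneous-source solution, setting ∂C/∂t = 0 at fixed x gives v²t² + 2Dt − x² = 0, so t = (√(D² + v²x²) − D)/v².
√(D² + v²x²) = √(0.0149² + 0.434² × 526²) = 228.3; v² = 0.188356.
t = (228.3 − 0.0149)/0.188356 = 1210 days (vs. the pure-advection estimate x/v = 1210 d).

1210 days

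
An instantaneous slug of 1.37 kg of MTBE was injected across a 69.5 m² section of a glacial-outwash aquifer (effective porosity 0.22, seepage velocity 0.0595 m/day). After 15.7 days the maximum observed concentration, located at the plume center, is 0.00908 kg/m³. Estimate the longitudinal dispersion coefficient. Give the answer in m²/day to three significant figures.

0.494 m²/day

At the plume center C_max = M/(n_e·A·√(4πDt)), so D = M²/(4πt·(n_e·A·C_max)²).
n_e·A·C_max = 0.22 × 69.5 × 0.00908 = 0.1388 kg/m.
D = 1.37²/(4π × 15.7 × 0.1388²) = 0.494 m²/day.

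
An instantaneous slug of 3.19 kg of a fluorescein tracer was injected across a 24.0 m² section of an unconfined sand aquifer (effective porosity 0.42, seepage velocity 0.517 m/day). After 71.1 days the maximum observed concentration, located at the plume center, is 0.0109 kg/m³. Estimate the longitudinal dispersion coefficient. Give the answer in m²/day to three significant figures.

At the plume center C_max = M/(n_e·A·√(4πDt)), so D = M²/(4πt·(n_e·A·C_max)²).
n_e·A·C_max = 0.42 × 24.0 × 0.0109 = 0.1099 kg/m.
D = 3.19²/(4π × 71.1 × 0.1099²) = 0.943 m²/day.

0.943 m²/day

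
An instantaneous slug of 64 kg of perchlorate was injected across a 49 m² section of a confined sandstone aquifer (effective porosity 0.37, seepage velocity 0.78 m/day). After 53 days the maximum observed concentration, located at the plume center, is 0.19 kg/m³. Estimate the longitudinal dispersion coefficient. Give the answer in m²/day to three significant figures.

At the plume center C_max = M/(n_e·A·√(4πDt)), so D = M²/(4πt·(n_e·A·C_max)²).
n_e·A·C_max = 0.37 × 49 × 0.19 = 3.445 kg/m.
D = 64²/(4π × 53 × 3.445²) = 0.518 m²/day.

0.518 m²/day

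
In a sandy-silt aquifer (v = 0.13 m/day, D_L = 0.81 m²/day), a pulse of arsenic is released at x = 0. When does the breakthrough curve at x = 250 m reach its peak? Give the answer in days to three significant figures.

1880 days

For the 1D instantaneous-source solution, setting ∂C/∂t = 0 at fixed x gives v²t² + 2Dt − x² = 0, so t = (√(D² + v²x²) − D)/v².
√(D² + v²x²) = √(0.81² + 0.13² × 250²) = 32.51; v² = 0.0169.
t = (32.51 − 0.81)/0.0169 = 1880 days (vs. the pure-advection estimate x/v = 1920 d).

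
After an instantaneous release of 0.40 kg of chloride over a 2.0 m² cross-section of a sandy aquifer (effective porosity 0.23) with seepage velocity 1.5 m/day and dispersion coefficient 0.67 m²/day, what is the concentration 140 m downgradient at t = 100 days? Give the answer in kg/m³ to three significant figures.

For an instantaneous plane source, C(x,t) = M/(n_e·A·√(4πDt)) · exp(−(x−vt)²/(4Dt)), with n_e·A the pore (flow) area.
Plume center vt = 1.5 × 100 = 150 m, so the well at 140 m is 10 m upgradient of the peak.
√(4πDt) = 29.02 m, giving peak height M/(n_e·A·√(4πDt)) = 0.40/(0.23 × 2.0 × 29.02) = 0.02996 kg/m³.
(x−vt)²/(4Dt) = (-10)²/(4 × 0.67 × 100) = 0.3731; exp(−0.3731) = 0.6886.
C = 0.02996 × 0.6886 = 0.0206 kg/m³.

0.0206 kg/m³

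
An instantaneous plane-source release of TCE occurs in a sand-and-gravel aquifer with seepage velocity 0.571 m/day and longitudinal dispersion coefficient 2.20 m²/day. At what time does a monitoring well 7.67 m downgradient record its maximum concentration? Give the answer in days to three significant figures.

8.28 days

For the 1D instantaneous-source solution, setting ∂C/∂t = 0 at fixed x gives v²t² + 2Dt − x² = 0, so t = (√(D² + v²x²) − D)/v².
√(D² + v²x²) = √(2.20² + 0.571² × 7.67²) = 4.901; v² = 0.326041.
t = (4.901 − 2.20)/0.326041 = 8.28 days (vs. the pure-advection estimate x/v = 13.4 d).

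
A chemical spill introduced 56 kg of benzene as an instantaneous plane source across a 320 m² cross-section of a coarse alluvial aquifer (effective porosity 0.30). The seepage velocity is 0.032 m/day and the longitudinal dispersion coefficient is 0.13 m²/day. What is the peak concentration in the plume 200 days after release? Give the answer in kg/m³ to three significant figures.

The peak of an instantaneous 1D plume sits at x = vt; there the Gaussian factor is 1 and C_max = M/(n_e·A·√(4πDt)), where n_e·A is the pore area the mass is dissolved in.
√(4πDt) = √(4π × 0.13 × 200) = 18.08 m, so C_max = 56/(0.30 × 320 × 18.08) = 0.0323 kg/m³.

0.0323 kg/m³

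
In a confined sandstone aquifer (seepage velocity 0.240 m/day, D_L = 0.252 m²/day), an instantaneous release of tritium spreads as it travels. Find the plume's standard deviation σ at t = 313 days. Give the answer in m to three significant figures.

Dispersive spreading gives a Gaussian with σ² = 2Dt; advection only shifts the center.
σ = √(2 × 0.252 × 313) = 12.6 m.

12.6 m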